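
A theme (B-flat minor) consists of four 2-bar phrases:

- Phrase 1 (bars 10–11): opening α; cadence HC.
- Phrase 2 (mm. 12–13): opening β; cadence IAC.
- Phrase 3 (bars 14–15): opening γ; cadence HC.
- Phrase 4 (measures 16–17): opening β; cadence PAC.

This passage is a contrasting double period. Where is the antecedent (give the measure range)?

In a double period the four phrases pair into a large antecedent (phrases 1–2, ending imperfect authentic cadence) and a large consequent (phrases 3–4, ending perfect authentic cadence). The antecedent spans mm. 10-13.

measures 10–13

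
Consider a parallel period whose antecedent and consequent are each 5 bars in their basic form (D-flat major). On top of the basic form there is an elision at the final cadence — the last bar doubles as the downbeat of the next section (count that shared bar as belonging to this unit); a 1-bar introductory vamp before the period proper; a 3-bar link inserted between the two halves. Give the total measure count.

Basic parallel period: 5 + 5 = 10 bars.
10 (basic form) + 1 (introduction) + 3 (link) = 14.
The elision shares a bar with the next section but does not change this unit's count.

14 measures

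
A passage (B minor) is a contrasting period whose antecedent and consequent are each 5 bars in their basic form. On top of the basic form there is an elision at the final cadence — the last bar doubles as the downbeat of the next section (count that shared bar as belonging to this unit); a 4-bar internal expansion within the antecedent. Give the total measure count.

Basic contrasting period: 5 + 5 = 10 bars.
10 (basic form) + 4 (internal expansion) = 14.
The elision shares a bar with the next section but does not change this unit's count.

14 measures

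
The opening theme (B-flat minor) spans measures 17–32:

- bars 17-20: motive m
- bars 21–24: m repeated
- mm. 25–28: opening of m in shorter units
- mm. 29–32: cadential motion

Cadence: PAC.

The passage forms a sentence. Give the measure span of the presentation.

The presentation of a sentence is the basic idea (bars 17–20) plus its repetition (measures 21–24); the presentation is therefore bars 17-24.

measures 17–24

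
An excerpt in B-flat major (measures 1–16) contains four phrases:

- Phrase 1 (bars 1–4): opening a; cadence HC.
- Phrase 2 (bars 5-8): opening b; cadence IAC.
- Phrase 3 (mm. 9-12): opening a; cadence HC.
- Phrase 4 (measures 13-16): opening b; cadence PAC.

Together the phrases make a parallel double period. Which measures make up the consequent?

In a double period the first pair of phrases (ending imperfect authentic cadence) is the large antecedent and the second pair (ending perfect authentic cadence) is the large consequent; the consequent is measures 9–16.

measures 9–16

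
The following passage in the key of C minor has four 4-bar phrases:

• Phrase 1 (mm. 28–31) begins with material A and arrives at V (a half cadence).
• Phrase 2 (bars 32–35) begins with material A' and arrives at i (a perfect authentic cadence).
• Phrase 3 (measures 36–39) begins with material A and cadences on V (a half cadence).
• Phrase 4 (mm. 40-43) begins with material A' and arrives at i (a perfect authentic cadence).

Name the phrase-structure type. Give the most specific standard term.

The cadence pattern HC–PAC–HC–PAC is weak–strong twice, and phrases 3–4 restate phrases 1–2: a period heard twice, not a double period (which would end weakly at phrase 2).

repeated period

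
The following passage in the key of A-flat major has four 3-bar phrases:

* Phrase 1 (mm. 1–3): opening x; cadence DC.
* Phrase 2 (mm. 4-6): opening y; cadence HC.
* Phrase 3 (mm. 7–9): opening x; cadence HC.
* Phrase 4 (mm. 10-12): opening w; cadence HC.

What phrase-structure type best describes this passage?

phrase group

Phrase 4 ends with a half cadence, no stronger than phrase 2's half cadence, so the four phrases do not form a double period; nor do phrases 3–4 duplicate 1–2, so it is not a repeated period. With no phrase reaching a conclusive cadence, the passage is a phrase group.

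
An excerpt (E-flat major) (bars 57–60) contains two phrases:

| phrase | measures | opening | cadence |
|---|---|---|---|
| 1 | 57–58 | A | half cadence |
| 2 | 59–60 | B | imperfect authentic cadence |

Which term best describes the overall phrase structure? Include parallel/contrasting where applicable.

Phrase 1 ends with a half cadence (weaker) and phrase 2 with an imperfect authentic cadence (stronger): antecedent + consequent = a period.
The two phrases open with different material (A / B), so the period is contrasting.

contrasting period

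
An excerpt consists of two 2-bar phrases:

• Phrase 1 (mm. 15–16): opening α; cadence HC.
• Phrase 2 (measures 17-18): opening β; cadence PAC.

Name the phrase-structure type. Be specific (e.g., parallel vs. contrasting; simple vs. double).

Phrase 1 ends with a half cadence (weaker) and phrase 2 with a perfect authentic cadence (stronger): antecedent + consequent = a period.
The two phrases open with different material (α / β), so the period is contrasting.

contrasting period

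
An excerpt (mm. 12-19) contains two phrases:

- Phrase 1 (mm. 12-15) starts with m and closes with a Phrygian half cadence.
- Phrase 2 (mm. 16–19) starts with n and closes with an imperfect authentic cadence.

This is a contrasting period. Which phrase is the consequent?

phrase 2

The phrase ending with the weaker cadence (Phrygian half cadence) is the antecedent; the one ending more conclusively (imperfect authentic cadence) is the consequent. The consequent is phrase 2.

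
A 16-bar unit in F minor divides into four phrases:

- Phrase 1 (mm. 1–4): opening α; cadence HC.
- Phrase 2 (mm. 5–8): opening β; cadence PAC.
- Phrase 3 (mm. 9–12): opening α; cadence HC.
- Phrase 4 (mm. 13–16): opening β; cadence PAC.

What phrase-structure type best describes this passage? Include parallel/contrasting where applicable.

The cadence pattern HC–PAC–HC–PAC is weak–strong twice, and phrases 3–4 restate phrases 1–2: a period heard twice, not a double period (which would end weakly at phrase 2).

repeated period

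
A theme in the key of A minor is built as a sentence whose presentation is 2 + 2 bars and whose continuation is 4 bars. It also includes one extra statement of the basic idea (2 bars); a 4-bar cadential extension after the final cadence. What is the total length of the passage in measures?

14 measures

Basic sentence: 2 + 2 + 4 = 8 bars.
8 (basic form) + 2 (extra statement) + 4 (cadential extension) = 14.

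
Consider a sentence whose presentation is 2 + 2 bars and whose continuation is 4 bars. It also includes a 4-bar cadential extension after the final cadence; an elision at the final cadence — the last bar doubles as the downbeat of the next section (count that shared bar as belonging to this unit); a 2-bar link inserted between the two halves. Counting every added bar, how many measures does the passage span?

14 measures

Basic sentence: 2 + 2 + 4 = 8 bars.
8 (basic form) + 4 (cadential extension) + 2 (link) = 14.
The elision shares a bar with the next section but does not change this unit's count.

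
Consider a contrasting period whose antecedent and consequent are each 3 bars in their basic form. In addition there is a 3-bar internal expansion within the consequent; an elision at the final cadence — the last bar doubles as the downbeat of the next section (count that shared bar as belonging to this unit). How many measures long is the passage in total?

9 measures

Basic contrasting period: 3 + 3 = 6 bars.
6 (basic form) + 3 (internal expansion) = 9.
The elision shares a bar with the next section but does not change this unit's count.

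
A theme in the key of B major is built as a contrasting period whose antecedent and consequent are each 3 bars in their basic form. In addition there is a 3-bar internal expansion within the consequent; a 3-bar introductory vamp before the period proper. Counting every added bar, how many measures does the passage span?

12 measures

Basic contrasting period: 3 + 3 = 6 bars.
6 (basic form) + 3 (internal expansion) + 3 (introduction) = 12.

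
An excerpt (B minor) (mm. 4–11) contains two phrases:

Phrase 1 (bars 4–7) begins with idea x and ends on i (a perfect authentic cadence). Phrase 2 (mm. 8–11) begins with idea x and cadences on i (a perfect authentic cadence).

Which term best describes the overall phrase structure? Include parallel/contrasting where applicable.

repeated phrase

Both phrases have the same opening (x) and the same cadence (perfect authentic cadence): the second is a restatement, not a consequent, so this is a repeated phrase rather than a period.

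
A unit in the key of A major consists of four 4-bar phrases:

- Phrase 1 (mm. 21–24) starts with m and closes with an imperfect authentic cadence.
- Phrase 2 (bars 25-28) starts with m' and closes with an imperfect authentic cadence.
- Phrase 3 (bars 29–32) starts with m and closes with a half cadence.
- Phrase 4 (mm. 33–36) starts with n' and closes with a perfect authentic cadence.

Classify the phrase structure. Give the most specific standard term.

parallel double period

Four phrases in two halves: the first half (mm. 21-28) ends with an imperfect authentic cadence, the second (measures 29–36) with a perfect authentic cadence — a large antecedent–consequent pair, i.e. a double period.
Phrase 3 begins with the same material as phrase 1, making it parallel.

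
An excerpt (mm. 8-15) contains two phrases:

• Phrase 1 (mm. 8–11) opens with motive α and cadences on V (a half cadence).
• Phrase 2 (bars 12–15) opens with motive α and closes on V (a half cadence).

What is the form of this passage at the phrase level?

Both phrases have the same opening (α) and the same cadence (half cadence): the second is a restatement, not a consequent, so this is a repeated phrase rather than a period.

repeated phrase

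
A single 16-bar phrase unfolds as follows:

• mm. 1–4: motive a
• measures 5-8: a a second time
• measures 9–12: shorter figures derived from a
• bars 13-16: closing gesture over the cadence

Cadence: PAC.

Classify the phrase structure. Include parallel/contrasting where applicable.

Basic idea (mm. 1–4) + its repetition (measures 5–8) form the presentation; fragmentation and cadence (bars 9–16) form the continuation — the 16-bar whole is a sentence.

sentence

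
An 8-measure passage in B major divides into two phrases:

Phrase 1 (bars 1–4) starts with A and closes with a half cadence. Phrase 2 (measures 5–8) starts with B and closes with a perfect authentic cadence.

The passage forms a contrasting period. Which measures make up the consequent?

The phrase ending with the weaker cadence (half cadence) is the antecedent; the one ending more conclusively (perfect authentic cadence) is the consequent. The consequent is measures 5–8.

measures 5–8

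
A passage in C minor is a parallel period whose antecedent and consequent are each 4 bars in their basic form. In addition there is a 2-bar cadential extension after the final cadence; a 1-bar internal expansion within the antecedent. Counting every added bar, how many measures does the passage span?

Basic parallel period: 4 + 4 = 8 bars.
8 (basic form) + 2 (cadential extension) + 1 (internal expansion) = 11.

11 measures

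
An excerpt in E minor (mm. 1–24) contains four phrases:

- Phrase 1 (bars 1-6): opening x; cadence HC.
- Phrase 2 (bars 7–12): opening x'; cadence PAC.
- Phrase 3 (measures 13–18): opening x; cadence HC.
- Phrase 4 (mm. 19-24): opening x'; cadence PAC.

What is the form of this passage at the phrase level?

The cadence pattern HC–PAC–HC–PAC is weak–strong twice, and phrases 3–4 restate phrases 1–2: a period heard twice, not a double period (which would end weakly at phrase 2).

repeated period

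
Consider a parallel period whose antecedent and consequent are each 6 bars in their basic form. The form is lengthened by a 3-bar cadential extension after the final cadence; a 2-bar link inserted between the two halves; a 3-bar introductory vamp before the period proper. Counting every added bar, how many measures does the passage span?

20 measures

Basic parallel period: 6 + 6 = 12 bars.
12 (basic form) + 3 (cadential extension) + 2 (link) + 3 (introduction) = 20.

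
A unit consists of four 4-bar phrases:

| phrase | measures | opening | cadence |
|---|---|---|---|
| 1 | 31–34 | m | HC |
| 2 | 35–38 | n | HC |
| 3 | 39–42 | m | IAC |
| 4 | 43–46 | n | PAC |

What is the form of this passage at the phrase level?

parallel double period

Four phrases in two halves: the first half (measures 31–38) ends with a half cadence, the second (bars 39–46) with a perfect authentic cadence — a large antecedent–consequent pair, i.e. a double period.
Phrase 3 begins with the same material as phrase 1, making it parallel.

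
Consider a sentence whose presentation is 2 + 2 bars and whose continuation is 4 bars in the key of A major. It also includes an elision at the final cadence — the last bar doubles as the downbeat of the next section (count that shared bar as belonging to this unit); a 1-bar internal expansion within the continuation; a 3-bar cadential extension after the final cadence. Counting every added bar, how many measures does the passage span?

Basic sentence: 2 + 2 + 4 = 8 bars.
8 (basic form) + 1 (internal expansion) + 3 (cadential extension) = 12.
The elision shares a bar with the next section but does not change this unit's count.

12 measures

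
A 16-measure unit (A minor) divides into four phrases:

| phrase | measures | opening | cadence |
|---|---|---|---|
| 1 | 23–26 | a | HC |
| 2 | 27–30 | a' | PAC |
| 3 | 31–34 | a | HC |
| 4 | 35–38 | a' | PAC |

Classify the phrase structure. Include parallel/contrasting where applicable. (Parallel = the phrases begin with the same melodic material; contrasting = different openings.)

The cadence pattern HC–PAC–HC–PAC is weak–strong twice, and phrases 3–4 restate phrases 1–2: a period heard twice, not a double period (which would end weakly at phrase 2).

repeated period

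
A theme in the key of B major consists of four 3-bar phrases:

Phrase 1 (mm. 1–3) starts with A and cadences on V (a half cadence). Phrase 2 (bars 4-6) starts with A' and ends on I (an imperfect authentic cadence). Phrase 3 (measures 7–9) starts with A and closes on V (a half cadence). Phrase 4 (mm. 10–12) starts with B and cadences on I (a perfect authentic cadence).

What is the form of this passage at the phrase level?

Four phrases in two halves: the first half (mm. 1-6) ends with an imperfect authentic cadence, the second (measures 7-12) with a perfect authentic cadence — a large antecedent–consequent pair, i.e. a double period.
Phrase 3 begins with the same material as phrase 1, making it parallel.

parallel double period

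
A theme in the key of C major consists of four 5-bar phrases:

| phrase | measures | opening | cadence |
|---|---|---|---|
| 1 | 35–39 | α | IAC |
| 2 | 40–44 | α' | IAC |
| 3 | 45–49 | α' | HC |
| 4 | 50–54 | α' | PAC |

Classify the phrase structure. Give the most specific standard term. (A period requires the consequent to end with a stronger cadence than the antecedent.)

parallel double period

Four phrases in two halves: the first half (measures 35–44) ends with an imperfect authentic cadence, the second (mm. 45–54) with a perfect authentic cadence — a large antecedent–consequent pair, i.e. a double period.
Phrase 3 begins with the same material as phrase 1, making it parallel.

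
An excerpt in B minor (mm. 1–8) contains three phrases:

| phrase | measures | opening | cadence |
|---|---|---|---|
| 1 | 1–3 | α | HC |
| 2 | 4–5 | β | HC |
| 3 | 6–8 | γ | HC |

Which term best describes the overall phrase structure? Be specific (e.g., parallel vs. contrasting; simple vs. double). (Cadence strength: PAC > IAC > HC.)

The final phrase closes with a half cadence, which is not stronger than the preceding half cadence; the 3 phrases lack an overall antecedent–consequent design and so form a phrase group.

phrase group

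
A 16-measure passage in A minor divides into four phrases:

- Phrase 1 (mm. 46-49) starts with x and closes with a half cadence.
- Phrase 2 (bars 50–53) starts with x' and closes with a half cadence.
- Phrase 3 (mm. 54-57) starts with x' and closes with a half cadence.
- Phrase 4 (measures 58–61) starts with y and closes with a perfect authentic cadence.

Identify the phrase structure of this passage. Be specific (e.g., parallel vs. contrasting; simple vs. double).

parallel double period

Four phrases in two halves: the first half (mm. 46–53) ends with a half cadence, the second (mm. 54–61) with a perfect authentic cadence — a large antecedent–consequent pair, i.e. a double period.
Phrase 3 begins with the same material as phrase 1, making it parallel.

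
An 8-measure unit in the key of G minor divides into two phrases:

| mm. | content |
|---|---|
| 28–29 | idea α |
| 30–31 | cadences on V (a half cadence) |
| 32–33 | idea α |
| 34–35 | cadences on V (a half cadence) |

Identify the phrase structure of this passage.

repeated phrase

Both phrases have the same opening (α) and the same cadence (half cadence): the second is a restatement, not a consequent, so this is a repeated phrase rather than a period.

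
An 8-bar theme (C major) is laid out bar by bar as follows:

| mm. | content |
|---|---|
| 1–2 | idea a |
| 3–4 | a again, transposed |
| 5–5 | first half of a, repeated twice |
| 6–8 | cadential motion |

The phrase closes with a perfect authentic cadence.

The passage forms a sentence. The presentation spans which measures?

measures 1–4

The presentation of a sentence is the basic idea (bars 1–2) plus its repetition (bars 3–4); the presentation is therefore mm. 1-4.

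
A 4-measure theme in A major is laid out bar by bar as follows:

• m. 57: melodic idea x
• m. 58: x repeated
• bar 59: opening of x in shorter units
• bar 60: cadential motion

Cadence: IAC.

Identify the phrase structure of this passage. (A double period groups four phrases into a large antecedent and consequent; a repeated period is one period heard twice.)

Basic idea (m. 57) + its repetition (m. 58) form the presentation; fragmentation and cadence (mm. 59-60) form the continuation — the 4-bar whole is a sentence.

sentence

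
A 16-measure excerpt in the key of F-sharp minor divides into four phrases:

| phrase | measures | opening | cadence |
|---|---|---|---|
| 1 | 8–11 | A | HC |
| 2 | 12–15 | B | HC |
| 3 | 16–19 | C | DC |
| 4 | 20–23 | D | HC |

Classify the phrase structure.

Phrase 4 ends with a half cadence, no stronger than phrase 2's half cadence, so the four phrases do not form a double period; nor do phrases 3–4 duplicate 1–2, so it is not a repeated period. With no phrase reaching a conclusive cadence, the passage is a phrase group.

phrase group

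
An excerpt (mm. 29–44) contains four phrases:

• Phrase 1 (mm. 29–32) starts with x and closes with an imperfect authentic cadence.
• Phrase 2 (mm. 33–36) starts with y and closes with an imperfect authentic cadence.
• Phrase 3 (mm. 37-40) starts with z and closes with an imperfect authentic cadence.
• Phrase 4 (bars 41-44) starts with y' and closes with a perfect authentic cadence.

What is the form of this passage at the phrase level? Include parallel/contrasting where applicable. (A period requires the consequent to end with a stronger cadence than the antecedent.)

contrasting double period

Four phrases in two halves: the first half (mm. 29–36) ends with an imperfect authentic cadence, the second (bars 37–44) with a perfect authentic cadence — a large antecedent–consequent pair, i.e. a double period.
Phrase 3 begins with different material from phrase 1, making it contrasting.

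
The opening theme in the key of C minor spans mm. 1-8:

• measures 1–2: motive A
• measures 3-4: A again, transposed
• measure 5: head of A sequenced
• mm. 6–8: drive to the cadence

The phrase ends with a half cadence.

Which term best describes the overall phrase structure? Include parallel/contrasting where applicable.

sentence

Basic idea (bars 1-2) + its repetition (bars 3–4) form the presentation; fragmentation and cadence (bars 5–8) form the continuation — the 8-bar whole is a sentence.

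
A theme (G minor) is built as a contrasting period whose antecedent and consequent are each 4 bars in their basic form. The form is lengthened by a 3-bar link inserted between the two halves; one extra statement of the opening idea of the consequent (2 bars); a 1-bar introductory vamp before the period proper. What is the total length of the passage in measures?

Basic contrasting period: 4 + 4 = 8 bars.
8 (basic form) + 3 (link) + 2 (extra statement) + 1 (introduction) = 14.

14 measures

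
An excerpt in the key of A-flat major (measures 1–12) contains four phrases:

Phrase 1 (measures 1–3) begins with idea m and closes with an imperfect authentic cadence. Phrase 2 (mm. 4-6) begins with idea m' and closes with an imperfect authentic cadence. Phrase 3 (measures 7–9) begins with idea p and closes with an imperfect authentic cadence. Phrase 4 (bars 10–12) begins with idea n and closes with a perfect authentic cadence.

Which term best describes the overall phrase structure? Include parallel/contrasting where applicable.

Four phrases in two halves: the first half (bars 1-6) ends with an imperfect authentic cadence, the second (mm. 7–12) with a perfect authentic cadence — a large antecedent–consequent pair, i.e. a double period.
Phrase 3 begins with different material from phrase 1, making it contrasting.

contrasting double period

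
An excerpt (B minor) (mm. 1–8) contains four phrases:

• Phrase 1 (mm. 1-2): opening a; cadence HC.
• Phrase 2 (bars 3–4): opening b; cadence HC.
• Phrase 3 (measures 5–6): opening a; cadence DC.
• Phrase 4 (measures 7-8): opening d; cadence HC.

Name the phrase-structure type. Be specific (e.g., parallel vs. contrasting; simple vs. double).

Phrase 4 ends with a half cadence, no stronger than phrase 2's half cadence, so the four phrases do not form a double period; nor do phrases 3–4 duplicate 1–2, so it is not a repeated period. With no phrase reaching a conclusive cadence, the passage is a phrase group.

phrase group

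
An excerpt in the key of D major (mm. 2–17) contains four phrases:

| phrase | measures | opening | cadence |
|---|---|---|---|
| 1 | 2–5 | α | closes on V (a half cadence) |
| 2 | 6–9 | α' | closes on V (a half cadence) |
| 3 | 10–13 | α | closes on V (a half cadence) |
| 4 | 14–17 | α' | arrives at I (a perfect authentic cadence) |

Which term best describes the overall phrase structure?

parallel double period

Four phrases in two halves: the first half (bars 2-9) ends with a half cadence, the second (mm. 10–17) with a perfect authentic cadence — a large antecedent–consequent pair, i.e. a double period.
Phrase 3 begins with the same material as phrase 1, making it parallel.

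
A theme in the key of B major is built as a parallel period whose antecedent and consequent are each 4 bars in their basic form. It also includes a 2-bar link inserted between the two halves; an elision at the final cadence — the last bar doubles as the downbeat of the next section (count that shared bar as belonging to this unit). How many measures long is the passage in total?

10 measures

Basic parallel period: 4 + 4 = 8 bars.
8 (basic form) + 2 (link) = 10.
The elision shares a bar with the next section but does not change this unit's count.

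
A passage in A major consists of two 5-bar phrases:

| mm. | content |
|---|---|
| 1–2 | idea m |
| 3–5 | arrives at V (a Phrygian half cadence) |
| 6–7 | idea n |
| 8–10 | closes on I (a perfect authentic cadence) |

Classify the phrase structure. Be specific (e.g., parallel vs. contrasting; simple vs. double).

Phrase 1 ends with a Phrygian half cadence (weaker) and phrase 2 with a perfect authentic cadence (stronger): antecedent + consequent = a period.
The two phrases open with different material (m / n), so the period is contrasting.

contrasting period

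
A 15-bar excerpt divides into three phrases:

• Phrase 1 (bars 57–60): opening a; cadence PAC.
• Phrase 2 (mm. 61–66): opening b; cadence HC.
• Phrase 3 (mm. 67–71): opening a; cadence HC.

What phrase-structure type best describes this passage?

The final phrase closes with a half cadence, which is not stronger than the preceding half cadence; the 3 phrases lack an overall antecedent–consequent design and so form a phrase group.

phrase group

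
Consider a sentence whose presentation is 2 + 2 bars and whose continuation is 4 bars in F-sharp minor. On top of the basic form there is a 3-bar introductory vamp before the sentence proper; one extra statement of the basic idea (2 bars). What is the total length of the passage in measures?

13 measures

Basic sentence: 2 + 2 + 4 = 8 bars.
8 (basic form) + 3 (introduction) + 2 (extra statement) = 13.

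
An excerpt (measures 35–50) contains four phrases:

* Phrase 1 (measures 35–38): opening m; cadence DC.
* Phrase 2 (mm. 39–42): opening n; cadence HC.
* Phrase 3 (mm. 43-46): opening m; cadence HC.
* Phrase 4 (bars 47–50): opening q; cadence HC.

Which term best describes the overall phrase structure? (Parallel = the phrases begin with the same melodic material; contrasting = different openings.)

Phrase 4 ends with a half cadence, no stronger than phrase 2's half cadence, so the four phrases do not form a double period; nor do phrases 3–4 duplicate 1–2, so it is not a repeated period. With no phrase reaching a conclusive cadence, the passage is a phrase group.

phrase group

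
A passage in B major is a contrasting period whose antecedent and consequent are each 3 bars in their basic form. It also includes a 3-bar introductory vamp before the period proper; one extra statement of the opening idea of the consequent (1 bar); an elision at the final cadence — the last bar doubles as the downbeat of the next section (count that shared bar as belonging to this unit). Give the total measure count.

10 measures

Basic contrasting period: 3 + 3 = 6 bars.
6 (basic form) + 3 (introduction) + 1 (extra statement) = 10.
The elision shares a bar with the next section but does not change this unit's count.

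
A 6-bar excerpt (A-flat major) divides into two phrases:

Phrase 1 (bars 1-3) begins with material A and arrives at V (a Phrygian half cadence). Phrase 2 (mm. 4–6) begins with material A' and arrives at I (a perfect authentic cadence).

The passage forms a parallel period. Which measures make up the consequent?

measures 4–6

The antecedent is the phrase ending with the weaker cadence (Phrygian half cadence, phrase 1) and the consequent the one ending more conclusively (perfect authentic cadence, phrase 2); the consequent is mm. 4–6.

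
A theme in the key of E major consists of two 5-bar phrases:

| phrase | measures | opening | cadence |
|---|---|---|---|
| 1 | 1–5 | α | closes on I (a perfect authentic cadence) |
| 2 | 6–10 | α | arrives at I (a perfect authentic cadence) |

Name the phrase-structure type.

Both phrases have the same opening (α) and the same cadence (perfect authentic cadence): the second is a restatement, not a consequent, so this is a repeated phrase rather than a period.

repeated phrase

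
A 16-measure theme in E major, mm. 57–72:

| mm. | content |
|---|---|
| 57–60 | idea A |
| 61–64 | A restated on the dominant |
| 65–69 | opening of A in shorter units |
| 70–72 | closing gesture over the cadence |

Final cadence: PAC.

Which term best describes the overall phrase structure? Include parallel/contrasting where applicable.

sentence

Basic idea (mm. 57–60) + its repetition (mm. 61-64) form the presentation; fragmentation and cadence (mm. 65–72) form the continuation — the 16-bar whole is a sentence.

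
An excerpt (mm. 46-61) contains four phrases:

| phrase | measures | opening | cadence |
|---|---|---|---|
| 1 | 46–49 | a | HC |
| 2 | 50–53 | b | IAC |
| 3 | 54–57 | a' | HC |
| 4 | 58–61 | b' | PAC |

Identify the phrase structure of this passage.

Four phrases in two halves: the first half (bars 46–53) ends with an imperfect authentic cadence, the second (bars 54-61) with a perfect authentic cadence — a large antecedent–consequent pair, i.e. a double period.
Phrase 3 begins with the same material as phrase 1, making it parallel.

parallel double period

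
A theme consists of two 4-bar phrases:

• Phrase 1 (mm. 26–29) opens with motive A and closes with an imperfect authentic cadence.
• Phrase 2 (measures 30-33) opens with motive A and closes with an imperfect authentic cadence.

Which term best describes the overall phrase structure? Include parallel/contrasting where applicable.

Both phrases have the same opening (A) and the same cadence (imperfect authentic cadence): the second is a restatement, not a consequent, so this is a repeated phrase rather than a period.

repeated phrase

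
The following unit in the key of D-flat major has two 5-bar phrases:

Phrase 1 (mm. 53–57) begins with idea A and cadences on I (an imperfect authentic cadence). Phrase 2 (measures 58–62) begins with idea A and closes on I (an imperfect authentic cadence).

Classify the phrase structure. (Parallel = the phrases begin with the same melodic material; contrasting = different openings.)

repeated phrase

Both phrases have the same opening (A) and the same cadence (imperfect authentic cadence): the second is a restatement, not a consequent, so this is a repeated phrase rather than a period.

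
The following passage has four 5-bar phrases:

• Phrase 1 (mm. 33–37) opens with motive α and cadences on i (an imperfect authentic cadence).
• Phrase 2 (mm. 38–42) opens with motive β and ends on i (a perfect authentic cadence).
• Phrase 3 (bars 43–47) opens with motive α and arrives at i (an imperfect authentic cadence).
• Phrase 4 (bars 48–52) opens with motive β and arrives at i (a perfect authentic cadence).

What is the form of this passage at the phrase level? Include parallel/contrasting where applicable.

The cadence pattern IAC–PAC–IAC–PAC is weak–strong twice, and phrases 3–4 restate phrases 1–2: a period heard twice, not a double period (which would end weakly at phrase 2).

repeated period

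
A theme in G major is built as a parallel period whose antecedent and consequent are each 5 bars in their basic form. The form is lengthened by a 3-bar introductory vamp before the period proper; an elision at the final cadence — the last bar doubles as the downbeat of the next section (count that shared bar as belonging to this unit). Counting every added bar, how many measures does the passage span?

13 measures

Basic parallel period: 5 + 5 = 10 bars.
10 (basic form) + 3 (introduction) = 13.
The elision shares a bar with the next section but does not change this unit's count.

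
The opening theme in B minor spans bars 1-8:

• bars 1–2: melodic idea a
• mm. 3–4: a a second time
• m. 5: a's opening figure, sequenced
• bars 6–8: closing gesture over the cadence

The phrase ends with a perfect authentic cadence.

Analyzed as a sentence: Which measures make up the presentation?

measures 1–4

The presentation of a sentence is the basic idea (measures 1–2) plus its repetition (bars 3–4); the presentation is therefore measures 1–4.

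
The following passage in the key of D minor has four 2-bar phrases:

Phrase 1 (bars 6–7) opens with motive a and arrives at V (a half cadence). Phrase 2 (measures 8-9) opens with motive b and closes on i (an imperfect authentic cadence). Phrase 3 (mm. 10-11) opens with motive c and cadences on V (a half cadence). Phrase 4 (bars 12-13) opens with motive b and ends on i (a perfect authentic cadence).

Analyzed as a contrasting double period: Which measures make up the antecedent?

measures 6–9

In a double period the four phrases pair into a large antecedent (phrases 1–2, ending imperfect authentic cadence) and a large consequent (phrases 3–4, ending perfect authentic cadence). The antecedent spans mm. 6-9.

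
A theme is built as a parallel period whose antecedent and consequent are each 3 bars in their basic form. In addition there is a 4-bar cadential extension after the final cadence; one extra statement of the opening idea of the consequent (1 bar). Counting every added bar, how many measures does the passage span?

11 measures

Basic parallel period: 3 + 3 = 6 bars.
6 (basic form) + 4 (cadential extension) + 1 (extra statement) = 11.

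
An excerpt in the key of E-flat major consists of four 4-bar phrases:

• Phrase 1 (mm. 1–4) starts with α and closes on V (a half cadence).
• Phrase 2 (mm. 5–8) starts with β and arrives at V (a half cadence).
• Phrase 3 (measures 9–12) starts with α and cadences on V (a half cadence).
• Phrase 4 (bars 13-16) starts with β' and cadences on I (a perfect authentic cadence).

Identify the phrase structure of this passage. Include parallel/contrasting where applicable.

Four phrases in two halves: the first half (mm. 1-8) ends with a half cadence, the second (measures 9–16) with a perfect authentic cadence — a large antecedent–consequent pair, i.e. a double period.
Phrase 3 begins with the same material as phrase 1, making it parallel.

parallel double period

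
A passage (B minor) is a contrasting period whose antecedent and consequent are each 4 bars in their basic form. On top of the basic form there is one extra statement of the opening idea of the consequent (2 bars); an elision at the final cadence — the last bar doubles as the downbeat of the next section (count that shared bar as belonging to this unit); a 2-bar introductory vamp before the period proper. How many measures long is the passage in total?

Basic contrasting period: 4 + 4 = 8 bars.
8 (basic form) + 2 (extra statement) + 2 (introduction) = 12.
The elision shares a bar with the next section but does not change this unit's count.

12 measures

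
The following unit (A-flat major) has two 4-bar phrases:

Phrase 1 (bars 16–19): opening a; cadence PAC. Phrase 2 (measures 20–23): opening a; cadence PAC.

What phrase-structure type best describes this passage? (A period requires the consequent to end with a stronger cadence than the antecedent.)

Both phrases have the same opening (a) and the same cadence (perfect authentic cadence): the second is a restatement, not a consequent, so this is a repeated phrase rather than a period.

repeated phrase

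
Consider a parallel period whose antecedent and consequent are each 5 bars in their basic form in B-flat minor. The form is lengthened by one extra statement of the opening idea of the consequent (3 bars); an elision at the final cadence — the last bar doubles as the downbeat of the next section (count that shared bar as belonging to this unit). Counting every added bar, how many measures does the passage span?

Basic parallel period: 5 + 5 = 10 bars.
10 (basic form) + 3 (extra statement) = 13.
The elision shares a bar with the next section but does not change this unit's count.

13 measures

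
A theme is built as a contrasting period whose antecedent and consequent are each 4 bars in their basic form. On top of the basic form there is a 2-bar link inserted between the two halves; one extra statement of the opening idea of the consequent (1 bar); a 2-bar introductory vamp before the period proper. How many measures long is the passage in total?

Basic contrasting period: 4 + 4 = 8 bars.
8 (basic form) + 2 (link) + 1 (extra statement) + 2 (introduction) = 13.

13 measures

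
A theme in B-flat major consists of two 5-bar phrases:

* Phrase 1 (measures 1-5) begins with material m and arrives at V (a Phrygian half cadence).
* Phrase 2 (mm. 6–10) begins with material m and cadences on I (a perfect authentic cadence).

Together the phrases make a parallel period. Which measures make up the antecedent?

The phrase ending with the weaker cadence (Phrygian half cadence) is the antecedent; the one ending more conclusively (perfect authentic cadence) is the consequent. The antecedent is measures 1–5.

measures 1–5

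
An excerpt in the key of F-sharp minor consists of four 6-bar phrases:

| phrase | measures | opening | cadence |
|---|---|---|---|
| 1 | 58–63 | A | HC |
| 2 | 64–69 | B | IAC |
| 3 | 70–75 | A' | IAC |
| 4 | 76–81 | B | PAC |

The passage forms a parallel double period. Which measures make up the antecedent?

measures 58–69

In a double period the first pair of phrases (ending imperfect authentic cadence) is the large antecedent and the second pair (ending perfect authentic cadence) is the large consequent; the antecedent is measures 58–69.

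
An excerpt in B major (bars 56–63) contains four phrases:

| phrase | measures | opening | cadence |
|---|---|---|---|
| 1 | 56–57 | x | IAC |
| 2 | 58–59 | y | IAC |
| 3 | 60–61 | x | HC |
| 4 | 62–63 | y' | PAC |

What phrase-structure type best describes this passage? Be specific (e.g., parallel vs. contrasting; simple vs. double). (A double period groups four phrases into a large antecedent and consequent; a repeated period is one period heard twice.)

parallel double period

Four phrases in two halves: the first half (measures 56–59) ends with an imperfect authentic cadence, the second (bars 60-63) with a perfect authentic cadence — a large antecedent–consequent pair, i.e. a double period.
Phrase 3 begins with the same material as phrase 1, making it parallel.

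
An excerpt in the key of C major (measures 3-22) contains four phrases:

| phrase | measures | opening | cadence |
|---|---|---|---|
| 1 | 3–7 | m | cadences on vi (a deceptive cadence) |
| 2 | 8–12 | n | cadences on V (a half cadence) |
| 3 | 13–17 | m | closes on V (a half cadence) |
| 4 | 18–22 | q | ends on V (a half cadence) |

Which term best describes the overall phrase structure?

phrase group

Phrase 4 ends with a half cadence, no stronger than phrase 2's half cadence, so the four phrases do not form a double period; nor do phrases 3–4 duplicate 1–2, so it is not a repeated period. With no phrase reaching a conclusive cadence, the passage is a phrase group.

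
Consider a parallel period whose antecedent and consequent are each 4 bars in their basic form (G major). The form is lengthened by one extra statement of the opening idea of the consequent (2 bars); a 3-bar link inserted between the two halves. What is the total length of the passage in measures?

Basic parallel period: 4 + 4 = 8 bars.
8 (basic form) + 2 (extra statement) + 3 (link) = 13.

13 measures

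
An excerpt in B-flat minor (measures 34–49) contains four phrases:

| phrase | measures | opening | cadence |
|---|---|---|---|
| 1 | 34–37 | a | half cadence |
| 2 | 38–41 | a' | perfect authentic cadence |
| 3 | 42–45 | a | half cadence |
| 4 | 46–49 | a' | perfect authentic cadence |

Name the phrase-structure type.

The cadence pattern HC–PAC–HC–PAC is weak–strong twice, and phrases 3–4 restate phrases 1–2: a period heard twice, not a double period (which would end weakly at phrase 2).

repeated period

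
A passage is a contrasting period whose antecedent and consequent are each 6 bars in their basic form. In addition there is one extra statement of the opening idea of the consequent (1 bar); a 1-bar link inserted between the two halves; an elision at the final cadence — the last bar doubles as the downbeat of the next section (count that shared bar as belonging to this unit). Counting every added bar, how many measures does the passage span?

Basic contrasting period: 6 + 6 = 12 bars.
12 (basic form) + 1 (extra statement) + 1 (link) = 14.
The elision shares a bar with the next section but does not change this unit's count.

14 measures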